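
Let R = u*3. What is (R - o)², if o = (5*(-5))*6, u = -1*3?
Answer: 19881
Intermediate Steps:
u = -3
R = -9 (R = -3*3 = -9)
o = -150 (o = -25*6 = -150)
(R - o)² = (-9 - 1*(-150))² = (-9 + 150)² = 141² = 19881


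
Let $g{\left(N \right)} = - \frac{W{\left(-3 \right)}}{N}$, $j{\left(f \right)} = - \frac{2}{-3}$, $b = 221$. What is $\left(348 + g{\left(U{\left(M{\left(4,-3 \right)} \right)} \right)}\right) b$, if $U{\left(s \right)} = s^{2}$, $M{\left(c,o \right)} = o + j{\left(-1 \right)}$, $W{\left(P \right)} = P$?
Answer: $\frac{3774459}{49} \approx 77030.0$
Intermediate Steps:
$j{\left(f \right)} = \frac{2}{3}$ ($j{\left(f \right)} = \left(-2\right) \left(- \frac{1}{3}\right) = \frac{2}{3}$)
$M{\left(c,o \right)} = \frac{2}{3} + o$ ($M{\left(c,o \right)} = o + \frac{2}{3} = \frac{2}{3} + o$)
$g{\left(N \right)} = \frac{3}{N}$ ($g{\left(N \right)} = - \frac{-3}{N} = \frac{3}{N}$)
$\left(348 + g{\left(U{\left(M{\left(4,-3 \right)} \right)} \right)}\right) b = \left(348 + \frac{3}{\left(\frac{2}{3} - 3\right)^{2}}\right) 221 = \left(348 + \frac{3}{\left(- \frac{7}{3}\right)^{2}}\right) 221 = \left(348 + \frac{3}{\frac{49}{9}}\right) 221 = \left(348 + 3 \cdot \frac{9}{49}\right) 221 = \left(348 + \frac{27}{49}\right) 221 = \frac{17079}{49} \cdot 221 = \frac{3774459}{49}$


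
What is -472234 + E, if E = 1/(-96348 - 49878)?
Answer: -69052888885/146226 ≈ -4.7223e+5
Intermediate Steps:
E = -1/146226 (E = 1/(-146226) = -1/146226 ≈ -6.8387e-6)
-472234 + E = -472234 - 1/146226 = -69052888885/146226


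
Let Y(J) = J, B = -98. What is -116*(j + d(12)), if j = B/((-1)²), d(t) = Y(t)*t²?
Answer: -189080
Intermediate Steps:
d(t) = t³ (d(t) = t*t² = t³)
j = -98 (j = -98/((-1)²) = -98/1 = -98*1 = -98)
-116*(j + d(12)) = -116*(-98 + 12³) = -116*(-98 + 1728) = -116*1630 = -189080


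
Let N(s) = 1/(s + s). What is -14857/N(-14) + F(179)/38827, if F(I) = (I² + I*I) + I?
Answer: 16151940953/38827 ≈ 4.1600e+5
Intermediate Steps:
N(s) = 1/(2*s)
F(I) = I + 2*I² (F(I) = (I² + I²) + I = 2*I² + I = I + 2*I²)
-14857/N(-14) + F(179)/38827 = -14857/((½)/(-14)) + (179*(1 + 2*179))/38827 = -14857/((½)*(-1/14)) + (179*(1 + 358))*(1/38827) = -14857/(-1/28) + (179*359)*(1/38827) = -14857*(-28) + 64261*(1/38827) = 415996 + 64261/38827 = 16151940953/38827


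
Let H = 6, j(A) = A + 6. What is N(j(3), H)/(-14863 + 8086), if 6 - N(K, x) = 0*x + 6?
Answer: 0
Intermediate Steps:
j(A) = 6 + A
N(K, x) = 0 (N(K, x) = 6 - (0*x + 6) = 6 - (0 + 6) = 6 - 1*6 = 6 - 6 = 0)
N(j(3), H)/(-14863 + 8086) = 0/(-14863 + 8086) = 0/(-6777) = -1/6777*0 = 0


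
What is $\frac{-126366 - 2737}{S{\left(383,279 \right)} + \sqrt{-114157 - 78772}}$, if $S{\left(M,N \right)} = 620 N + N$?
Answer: $- \frac{22368256677}{30018874010} + \frac{129103 i \sqrt{192929}}{30018874010} \approx -0.74514 + 0.001889 i$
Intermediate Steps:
$S{\left(M,N \right)} = 621 N$
$\frac{-126366 - 2737}{S{\left(383,279 \right)} + \sqrt{-114157 - 78772}} = \frac{-126366 - 2737}{621 \cdot 279 + \sqrt{-114157 - 78772}} = - \frac{129103}{173259 + \sqrt{-192929}} = - \frac{129103}{173259 + i \sqrt{192929}}$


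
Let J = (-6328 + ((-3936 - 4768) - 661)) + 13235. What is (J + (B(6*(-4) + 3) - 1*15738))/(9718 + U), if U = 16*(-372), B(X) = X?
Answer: -18217/3766 ≈ -4.8372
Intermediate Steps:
U = -5952
J = -2458 (J = (-6328 + (-8704 - 661)) + 13235 = (-6328 - 9365) + 13235 = -15693 + 13235 = -2458)
(J + (B(6*(-4) + 3) - 1*15738))/(9718 + U) = (-2458 + ((6*(-4) + 3) - 1*15738))/(9718 - 5952) = (-2458 + ((-24 + 3) - 15738))/3766 = (-2458 + (-21 - 15738))*(1/3766) = (-2458 - 15759)*(1/3766) = -18217*1/3766 = -18217/3766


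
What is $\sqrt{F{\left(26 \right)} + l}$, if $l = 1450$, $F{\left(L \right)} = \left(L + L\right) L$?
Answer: $\sqrt{2802} \approx 52.934$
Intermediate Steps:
$F{\left(L \right)} = 2 L^{2}$ ($F{\left(L \right)} = 2 L L = 2 L^{2}$)
$\sqrt{F{\left(26 \right)} + l} = \sqrt{2 \cdot 26^{2} + 1450} = \sqrt{2 \cdot 676 + 1450} = \sqrt{1352 + 1450} = \sqrt{2802}$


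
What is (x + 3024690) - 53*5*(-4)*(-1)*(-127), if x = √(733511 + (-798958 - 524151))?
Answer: 3159310 + I*√589598 ≈ 3.1593e+6 + 767.85*I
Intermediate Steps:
x = I*√589598 (x = √(733511 - 1323109) = √(-589598) = I*√589598 ≈ 767.85*I)
(x + 3024690) - 53*5*(-4)*(-1)*(-127) = (I*√589598 + 3024690) - 53*5*(-4)*(-1)*(-127) = (3024690 + I*√589598) - (-1060)*(-1)*(-127) = (3024690 + I*√589598) - 53*20*(-127) = (3024690 + I*√589598) - 1060*(-127) = (3024690 + I*√589598) + 134620 = 3159310 + I*√589598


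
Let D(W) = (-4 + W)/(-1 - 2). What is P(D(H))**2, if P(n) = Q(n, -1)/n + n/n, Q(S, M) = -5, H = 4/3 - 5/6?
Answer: 529/49 ≈ 10.796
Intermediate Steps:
H = 1/2 (H = 4*(1/3) - 5*1/6 = 4/3 - 5/6 = 1/2 ≈ 0.50000)
D(W) = 4/3 - W/3 (D(W) = (-4 + W)/(-3) = (-4 + W)*(-1/3) = 4/3 - W/3)
P(n) = 1 - 5/n (P(n) = -5/n + n/n = -5/n + 1 = 1 - 5/n)
P(D(H))**2 = ((-5 + (4/3 - 1/3*1/2))/(4/3 - 1/3*1/2))**2 = ((-5 + (4/3 - 1/6))/(4/3 - 1/6))**2 = ((-5 + 7/6)/(7/6))**2 = ((6/7)*(-23/6))**2 = (-23/7)**2 = 529/49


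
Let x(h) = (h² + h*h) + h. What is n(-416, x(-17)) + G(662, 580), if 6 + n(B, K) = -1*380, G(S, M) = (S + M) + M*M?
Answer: 337256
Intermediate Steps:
G(S, M) = M + S + M² (G(S, M) = (M + S) + M² = M + S + M²)
x(h) = h + 2*h² (x(h) = (h² + h²) + h = 2*h² + h = h + 2*h²)
n(B, K) = -386 (n(B, K) = -6 - 1*380 = -6 - 380 = -386)
n(-416, x(-17)) + G(662, 580) = -386 + (580 + 662 + 580²) = -386 + (580 + 662 + 336400) = -386 + 337642 = 337256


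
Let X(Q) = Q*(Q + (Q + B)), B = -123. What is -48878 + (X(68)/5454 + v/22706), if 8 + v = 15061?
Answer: -3026438602453/61919262 ≈ -48877.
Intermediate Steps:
v = 15053 (v = -8 + 15061 = 15053)
X(Q) = Q*(-123 + 2*Q) (X(Q) = Q*(Q + (Q - 123)) = Q*(Q + (-123 + Q)) = Q*(-123 + 2*Q))
-48878 + (X(68)/5454 + v/22706) = -48878 + ((68*(-123 + 2*68))/5454 + 15053/22706) = -48878 + ((68*(-123 + 136))*(1/5454) + 15053*(1/22706)) = -48878 + ((68*13)*(1/5454) + 15053/22706) = -48878 + (884*(1/5454) + 15053/22706) = -48878 + (442/2727 + 15053/22706) = -48878 + 51085583/61919262 = -3026438602453/61919262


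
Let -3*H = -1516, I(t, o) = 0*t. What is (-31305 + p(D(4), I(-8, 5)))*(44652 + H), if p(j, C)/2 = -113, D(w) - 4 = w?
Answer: -4271567632/3 ≈ -1.4239e+9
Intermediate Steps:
I(t, o) = 0
D(w) = 4 + w
p(j, C) = -226 (p(j, C) = 2*(-113) = -226)
H = 1516/3 (H = -1/3*(-1516) = 1516/3 ≈ 505.33)
(-31305 + p(D(4), I(-8, 5)))*(44652 + H) = (-31305 - 226)*(44652 + 1516/3) = -31531*135472/3 = -4271567632/3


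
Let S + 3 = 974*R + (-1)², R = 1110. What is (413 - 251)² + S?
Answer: 1107382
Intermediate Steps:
S = 1081138 (S = -3 + (974*1110 + (-1)²) = -3 + (1081140 + 1) = -3 + 1081141 = 1081138)
(413 - 251)² + S = (413 - 251)² + 1081138 = 162² + 1081138 = 26244 + 1081138 = 1107382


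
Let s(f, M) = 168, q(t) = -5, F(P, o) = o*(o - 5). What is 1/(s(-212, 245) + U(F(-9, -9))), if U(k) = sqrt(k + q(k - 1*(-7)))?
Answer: 1/179 ≈ 0.0055866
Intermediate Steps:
F(P, o) = o*(-5 + o)
U(k) = sqrt(-5 + k) (U(k) = sqrt(k - 5) = sqrt(-5 + k))
1/(s(-212, 245) + U(F(-9, -9))) = 1/(168 + sqrt(-5 - 9*(-5 - 9))) = 1/(168 + sqrt(-5 - 9*(-14))) = 1/(168 + sqrt(-5 + 126)) = 1/(168 + sqrt(121)) = 1/(168 + 11) = 1/179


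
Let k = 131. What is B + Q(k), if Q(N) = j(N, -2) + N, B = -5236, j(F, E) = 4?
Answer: -5101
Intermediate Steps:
Q(N) = 4 + N
B + Q(k) = -5236 + (4 + 131) = -5236 + 135 = -5101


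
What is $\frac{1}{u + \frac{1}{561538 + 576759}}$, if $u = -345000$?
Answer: $- \frac{1138297}{392712464999} \approx -2.8986 \cdot 10^{-6}$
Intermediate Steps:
$\frac{1}{u + \frac{1}{561538 + 576759}} = \frac{1}{-345000 + \frac{1}{561538 + 576759}} = \frac{1}{-345000 + \frac{1}{1138297}} = \frac{1}{- \frac{392712464999}{1138297}} = - \frac{1138297}{392712464999}$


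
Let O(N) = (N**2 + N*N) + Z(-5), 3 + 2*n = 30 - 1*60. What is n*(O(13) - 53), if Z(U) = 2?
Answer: -9471/2 ≈ -4735.5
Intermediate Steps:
n = -33/2 (n = -3/2 + (30 - 1*60)/2 = -3/2 + (30 - 60)/2 = -3/2 + (1/2)*(-30) = -3/2 - 15 = -33/2 ≈ -16.500)
O(N) = 2 + 2*N**2 (O(N) = (N**2 + N*N) + 2 = (N**2 + N**2) + 2 = 2*N**2 + 2 = 2 + 2*N**2)
n*(O(13) - 53) = -33*((2 + 2*13**2) - 53)/2 = -33*((2 + 2*169) - 53)/2 = -33*((2 + 338) - 53)/2 = -33*(340 - 53)/2 = -33/2*287 = -9471/2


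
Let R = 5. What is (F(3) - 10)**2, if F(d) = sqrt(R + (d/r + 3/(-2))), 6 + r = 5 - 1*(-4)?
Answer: 209/2 - 30*sqrt(2) ≈ 62.074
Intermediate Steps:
r = 3 (r = -6 + (5 - 1*(-4)) = -6 + (5 + 4) = -6 + 9 = 3)
F(d) = sqrt(7/2 + d/3) (F(d) = sqrt(5 + (d/3 + 3/(-2))) = sqrt(5 + (d*(1/3) + 3*(-1/2))) = sqrt(5 + (d/3 - 3/2)) = sqrt(5 + (-3/2 + d/3)) = sqrt(7/2 + d/3))
(F(3) - 10)**2 = (sqrt(126 + 12*3)/6 - 10)**2 = (sqrt(126 + 36)/6 - 10)**2 = (sqrt(162)/6 - 10)**2 = ((9*sqrt(2))/6 - 10)**2 = (3*sqrt(2)/2 - 10)**2 = (-10 + 3*sqrt(2)/2)**2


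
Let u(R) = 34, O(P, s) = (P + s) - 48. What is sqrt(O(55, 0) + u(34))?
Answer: sqrt(41) ≈ 6.4031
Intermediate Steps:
O(P, s) = -48 + P + s
sqrt(O(55, 0) + u(34)) = sqrt((-48 + 55 + 0) + 34) = sqrt(7 + 34) = sqrt(41)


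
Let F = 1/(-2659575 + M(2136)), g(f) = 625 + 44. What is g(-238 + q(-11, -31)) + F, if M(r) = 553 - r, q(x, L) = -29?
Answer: 1780314701/2661158 ≈ 669.00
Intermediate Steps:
g(f) = 669
F = -1/2661158 (F = 1/(-2659575 + (553 - 1*2136)) = 1/(-2659575 + (553 - 2136)) = 1/(-2659575 - 1583) = 1/(-2661158) = -1/2661158 ≈ -3.7578e-7)
g(-238 + q(-11, -31)) + F = 669 - 1/2661158 = 1780314701/2661158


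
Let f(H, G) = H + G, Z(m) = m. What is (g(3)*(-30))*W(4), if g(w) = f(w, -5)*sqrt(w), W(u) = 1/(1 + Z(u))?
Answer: 12*sqrt(3) ≈ 20.785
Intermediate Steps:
f(H, G) = G + H
W(u) = 1/(1 + u)
g(w) = sqrt(w)*(-5 + w) (g(w) = (-5 + w)*sqrt(w) = sqrt(w)*(-5 + w))
(g(3)*(-30))*W(4) = ((sqrt(3)*(-5 + 3))*(-30))/(1 + 4) = ((sqrt(3)*(-2))*(-30))/5 = (-2*sqrt(3)*(-30))*(1/5) = (60*sqrt(3))*(1/5) = 12*sqrt(3)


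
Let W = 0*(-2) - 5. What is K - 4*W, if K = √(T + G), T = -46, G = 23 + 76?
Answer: 20 + √53 ≈ 27.280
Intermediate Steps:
G = 99
W = -5 (W = 0 - 5 = -5)
K = √53 (K = √(-46 + 99) = √53 ≈ 7.2801)
K - 4*W = √53 - 4*(-5) = √53 + 20 = 20 + √53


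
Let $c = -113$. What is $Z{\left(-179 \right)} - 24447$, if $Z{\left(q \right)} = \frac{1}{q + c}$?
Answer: $- \frac{7138525}{292} \approx -24447.0$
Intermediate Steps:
$Z{\left(q \right)} = \frac{1}{-113 + q}$ ($Z{\left(q \right)} = \frac{1}{q - 113} = \frac{1}{-113 + q}$)
$Z{\left(-179 \right)} - 24447 = \frac{1}{-113 - 179} - 24447 = \frac{1}{-292} - 24447 = - \frac{1}{292} - 24447 = - \frac{7138525}{292}$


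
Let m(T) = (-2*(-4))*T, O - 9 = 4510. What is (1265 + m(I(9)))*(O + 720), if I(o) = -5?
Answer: 6417775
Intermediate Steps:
O = 4519 (O = 9 + 4510 = 4519)
m(T) = 8*T
(1265 + m(I(9)))*(O + 720) = (1265 + 8*(-5))*(4519 + 720) = (1265 - 40)*5239 = 1225*5239 = 6417775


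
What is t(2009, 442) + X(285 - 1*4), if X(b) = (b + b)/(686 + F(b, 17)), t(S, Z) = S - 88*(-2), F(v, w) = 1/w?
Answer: 25493209/11663 ≈ 2185.8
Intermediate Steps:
t(S, Z) = 176 + S (t(S, Z) = S + 176 = 176 + S)
X(b) = 34*b/11663 (X(b) = (b + b)/(686 + 1/17) = (2*b)/(686 + 1/17) = (2*b)/(11663/17) = (2*b)*(17/11663) = 34*b/11663)
t(2009, 442) + X(285 - 1*4) = (176 + 2009) + 34*(285 - 1*4)/11663 = 2185 + 34*(285 - 4)/11663 = 2185 + (34/11663)*281 = 2185 + 9554/11663 = 25493209/11663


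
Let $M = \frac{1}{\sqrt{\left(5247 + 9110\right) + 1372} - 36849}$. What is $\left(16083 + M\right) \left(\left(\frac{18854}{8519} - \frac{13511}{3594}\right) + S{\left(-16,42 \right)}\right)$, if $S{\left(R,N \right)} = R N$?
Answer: $- \frac{150115742342209323733625}{13857721168560864} + \frac{20622155125 \sqrt{321}}{5939023357954656} \approx -1.0833 \cdot 10^{7}$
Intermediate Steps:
$S{\left(R,N \right)} = N R$
$M = \frac{1}{-36849 + 7 \sqrt{321}}$ ($M = \frac{1}{\sqrt{14357 + 1372} - 36849} = \frac{1}{\sqrt{15729} - 36849} = \frac{1}{7 \sqrt{321} - 36849} = \frac{1}{-36849 + 7 \sqrt{321}} \approx -2.723 \cdot 10^{-5}$)
$\left(16083 + M\right) \left(\left(\frac{18854}{8519} - \frac{13511}{3594}\right) + S{\left(-16,42 \right)}\right) = \left(16083 - \left(\frac{12283}{452611024} + \frac{7 \sqrt{321}}{1357833072}\right)\right) \left(\left(\frac{18854}{8519} - \frac{13511}{3594}\right) + 42 \left(-16\right)\right) = \left(\frac{7279343086709}{452611024} - \frac{7 \sqrt{321}}{1357833072}\right) \left(\left(18854 \cdot \frac{1}{8519} - \frac{13511}{3594}\right) - 672\right) = \left(\frac{7279343086709}{452611024} - \frac{7 \sqrt{321}}{1357833072}\right) \left(\left(\frac{18854}{8519} - \frac{13511}{3594}\right) - 672\right) = \left(\frac{7279343086709}{452611024} - \frac{7 \sqrt{321}}{1357833072}\right) \left(- \frac{47338933}{30617286} - 672\right) = \left(\frac{7279343086709}{452611024} - \frac{7 \sqrt{321}}{1357833072}\right) \left(- \frac{20622155125}{30617286}\right) = - \frac{150115742342209323733625}{13857721168560864} + \frac{20622155125 \sqrt{321}}{5939023357954656}$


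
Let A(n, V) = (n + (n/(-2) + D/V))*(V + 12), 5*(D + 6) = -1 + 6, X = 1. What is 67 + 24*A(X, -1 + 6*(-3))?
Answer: -1163/19 ≈ -61.211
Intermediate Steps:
D = -5 (D = -6 + (-1 + 6)/5 = -6 + (⅕)*5 = -6 + 1 = -5)
A(n, V) = (12 + V)*(n/2 - 5/V) (A(n, V) = (n + (n/(-2) - 5/V))*(V + 12) = (n + (n*(-½) - 5/V))*(12 + V) = (n + (-n/2 - 5/V))*(12 + V) = (n + (-5/V - n/2))*(12 + V) = (n/2 - 5/V)*(12 + V) = (12 + V)*(n/2 - 5/V))
67 + 24*A(X, -1 + 6*(-3)) = 67 + 24*(-5 - 60/(-1 + 6*(-3)) + 6*1 + (½)*(-1 + 6*(-3))*1) = 67 + 24*(-5 - 60/(-1 - 18) + 6 + (½)*(-1 - 18)*1) = 67 + 24*(-5 - 60/(-19) + 6 + (½)*(-19)*1) = 67 + 24*(-5 - 60*(-1/19) + 6 - 19/2) = 67 + 24*(-5 + 60/19 + 6 - 19/2) = 67 + 24*(-203/38) = 67 - 2436/19 = -1163/19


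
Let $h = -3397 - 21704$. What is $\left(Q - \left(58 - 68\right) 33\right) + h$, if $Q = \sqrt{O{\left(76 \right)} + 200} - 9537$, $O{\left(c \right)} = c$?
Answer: $-34308 + 2 \sqrt{69} \approx -34291.0$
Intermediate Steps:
$h = -25101$
$Q = -9537 + 2 \sqrt{69}$ ($Q = \sqrt{76 + 200} - 9537 = \sqrt{276} - 9537 = 2 \sqrt{69} - 9537 = -9537 + 2 \sqrt{69} \approx -9520.4$)
$\left(Q - \left(58 - 68\right) 33\right) + h = \left(\left(-9537 + 2 \sqrt{69}\right) - \left(58 - 68\right) 33\right) - 25101 = \left(\left(-9537 + 2 \sqrt{69}\right) - \left(-10\right) 33\right) - 25101 = \left(\left(-9537 + 2 \sqrt{69}\right) - -330\right) - 25101 = \left(\left(-9537 + 2 \sqrt{69}\right) + 330\right) - 25101 = \left(-9207 + 2 \sqrt{69}\right) - 25101 = -34308 + 2 \sqrt{69}$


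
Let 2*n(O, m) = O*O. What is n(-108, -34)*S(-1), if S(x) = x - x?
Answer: 0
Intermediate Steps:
n(O, m) = O²/2 (n(O, m) = (O*O)/2 = O²/2)
S(x) = 0
n(-108, -34)*S(-1) = ((½)*(-108)²)*0 = ((½)*11664)*0 = 5832*0 = 0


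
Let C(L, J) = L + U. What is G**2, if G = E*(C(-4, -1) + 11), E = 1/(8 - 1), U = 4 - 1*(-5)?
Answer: 256/49 ≈ 5.2245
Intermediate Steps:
U = 9 (U = 4 + 5 = 9)
E = 1/7 ≈ 0.14286
C(L, J) = 9 + L (C(L, J) = L + 9 = 9 + L)
G = 16/7 (G = ((9 - 4) + 11)/7 = (5 + 11)/7 = (1/7)*16 = 16/7 ≈ 2.2857)
G**2 = (16/7)**2 = 256/49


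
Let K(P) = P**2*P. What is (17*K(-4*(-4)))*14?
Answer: 974848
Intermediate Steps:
K(P) = P**3
(17*K(-4*(-4)))*14 = (17*(-4*(-4))**3)*14 = (17*16**3)*14 = (17*4096)*14 = 69632*14 = 974848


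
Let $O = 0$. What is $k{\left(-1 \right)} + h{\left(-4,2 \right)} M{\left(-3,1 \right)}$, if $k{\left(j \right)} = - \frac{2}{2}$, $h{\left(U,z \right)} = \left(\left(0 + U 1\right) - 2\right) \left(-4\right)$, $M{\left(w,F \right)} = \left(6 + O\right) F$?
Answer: $143$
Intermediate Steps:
$M{\left(w,F \right)} = 6 F$ ($M{\left(w,F \right)} = \left(6 + 0\right) F = 6 F$)
$h{\left(U,z \right)} = 8 - 4 U$ ($h{\left(U,z \right)} = \left(\left(0 + U\right) - 2\right) \left(-4\right) = \left(U - 2\right) \left(-4\right) = \left(-2 + U\right) \left(-4\right) = 8 - 4 U$)
$k{\left(j \right)} = -1$ ($k{\left(j \right)} = \left(-2\right) \frac{1}{2} = -1$)
$k{\left(-1 \right)} + h{\left(-4,2 \right)} M{\left(-3,1 \right)} = -1 + \left(8 - -16\right) 6 \cdot 1 = -1 + \left(8 + 16\right) 6 = -1 + 24 \cdot 6 = -1 + 144 = 143$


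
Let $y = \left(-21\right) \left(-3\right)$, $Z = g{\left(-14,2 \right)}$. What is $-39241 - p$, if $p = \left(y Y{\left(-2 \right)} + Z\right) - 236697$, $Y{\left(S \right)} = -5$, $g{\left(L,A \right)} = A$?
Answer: $197769$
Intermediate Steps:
$Z = 2$
$y = 63$
$p = -237010$ ($p = \left(63 \left(-5\right) + 2\right) - 236697 = \left(-315 + 2\right) - 236697 = -313 - 236697 = -237010$)
$-39241 - p = -39241 - -237010 = -39241 + 237010 = 197769$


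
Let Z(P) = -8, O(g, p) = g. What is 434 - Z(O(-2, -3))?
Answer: 442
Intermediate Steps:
434 - Z(O(-2, -3)) = 434 - 1*(-8) = 434 + 8 = 442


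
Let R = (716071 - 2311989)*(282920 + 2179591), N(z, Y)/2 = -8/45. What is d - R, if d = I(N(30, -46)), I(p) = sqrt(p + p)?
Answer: 3929965630098 + 4*I*sqrt(10)/15 ≈ 3.93e+12 + 0.84327*I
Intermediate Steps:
N(z, Y) = -16/45 (N(z, Y) = 2*(-8/45) = -16/45)
I(p) = sqrt(2)*sqrt(p) (I(p) = sqrt(2*p) = sqrt(2)*sqrt(p))
R = -3929965630098 (R = -1595918*2462511 = -3929965630098)
d = 4*I*sqrt(10)/15 (d = sqrt(2)*sqrt(-16/45) = sqrt(2)*(4*I*sqrt(5)/15) = 4*I*sqrt(10)/15 ≈ 0.84327*I)
d - R = 4*I*sqrt(10)/15 - 1*(-3929965630098) = 4*I*sqrt(10)/15 + 3929965630098 = 3929965630098 + 4*I*sqrt(10)/15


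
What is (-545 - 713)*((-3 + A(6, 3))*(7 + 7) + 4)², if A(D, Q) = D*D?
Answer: -273182248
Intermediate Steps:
A(D, Q) = D²
(-545 - 713)*((-3 + A(6, 3))*(7 + 7) + 4)² = (-545 - 713)*((-3 + 6²)*(7 + 7) + 4)² = -1258*((-3 + 36)*14 + 4)² = -1258*(33*14 + 4)² = -1258*(462 + 4)² = -1258*466² = -1258*217156 = -273182248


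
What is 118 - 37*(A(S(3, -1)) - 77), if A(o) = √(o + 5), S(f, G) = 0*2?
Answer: 2967 - 37*√5 ≈ 2884.3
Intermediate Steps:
S(f, G) = 0
A(o) = √(5 + o)
118 - 37*(A(S(3, -1)) - 77) = 118 - 37*(√(5 + 0) - 77) = 118 - 37*(√5 - 77) = 118 - 37*(-77 + √5) = 118 + (2849 - 37*√5) = 2967 - 37*√5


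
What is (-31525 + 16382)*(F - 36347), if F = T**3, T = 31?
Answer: 99277508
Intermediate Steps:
F = 29791 (F = 31**3 = 29791)
(-31525 + 16382)*(F - 36347) = (-31525 + 16382)*(29791 - 36347) = -15143*(-6556) = 99277508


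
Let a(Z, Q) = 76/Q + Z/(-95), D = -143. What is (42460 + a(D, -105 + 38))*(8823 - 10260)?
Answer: -388363995057/6365 ≈ -6.1016e+7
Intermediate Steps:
a(Z, Q) = 76/Q - Z/95 (a(Z, Q) = 76/Q + Z*(-1/95) = 76/Q - Z/95)
(42460 + a(D, -105 + 38))*(8823 - 10260) = (42460 + (76/(-105 + 38) - 1/95*(-143)))*(8823 - 10260) = (42460 + (76/(-67) + 143/95))*(-1437) = (42460 + (76*(-1/67) + 143/95))*(-1437) = (42460 + (-76/67 + 143/95))*(-1437) = (42460 + 2361/6365)*(-1437) = (270260261/6365)*(-1437) = -388363995057/6365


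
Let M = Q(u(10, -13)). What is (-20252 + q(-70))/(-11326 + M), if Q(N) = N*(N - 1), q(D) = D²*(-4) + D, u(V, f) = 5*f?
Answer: 19961/3518 ≈ 5.6740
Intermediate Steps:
q(D) = D - 4*D² (q(D) = -4*D² + D = D - 4*D²)
Q(N) = N*(-1 + N)
M = 4290 (M = (5*(-13))*(-1 + 5*(-13)) = -65*(-1 - 65) = -65*(-66) = 4290)
(-20252 + q(-70))/(-11326 + M) = (-20252 - 70*(1 - 4*(-70)))/(-11326 + 4290) = (-20252 - 70*(1 + 280))/(-7036) = (-20252 - 70*281)*(-1/7036) = (-20252 - 19670)*(-1/7036) = -39922*(-1/7036) = 19961/3518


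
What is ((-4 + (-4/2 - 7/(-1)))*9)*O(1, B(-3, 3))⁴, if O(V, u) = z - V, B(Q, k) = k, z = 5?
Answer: 2304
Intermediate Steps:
O(V, u) = 5 - V
((-4 + (-4/2 - 7/(-1)))*9)*O(1, B(-3, 3))⁴ = ((-4 + (-4/2 - 7/(-1)))*9)*(5 - 1*1)⁴ = ((-4 + (-4*½ - 7*(-1)))*9)*(5 - 1)⁴ = ((-4 + (-2 + 7))*9)*4⁴ = ((-4 + 5)*9)*256 = (1*9)*256 = 9*256 = 2304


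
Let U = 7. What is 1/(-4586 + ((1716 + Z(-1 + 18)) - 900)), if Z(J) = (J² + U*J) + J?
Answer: -1/3345 ≈ -0.00029895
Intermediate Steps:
Z(J) = J² + 8*J (Z(J) = (J² + 7*J) + J = J² + 8*J)
1/(-4586 + ((1716 + Z(-1 + 18)) - 900)) = 1/(-4586 + ((1716 + (-1 + 18)*(8 + (-1 + 18))) - 900)) = 1/(-4586 + ((1716 + 17*(8 + 17)) - 900)) = 1/(-4586 + ((1716 + 17*25) - 900)) = 1/(-4586 + ((1716 + 425) - 900)) = 1/(-4586 + (2141 - 900)) = 1/(-4586 + 1241) = 1/(-3345) = -1/3345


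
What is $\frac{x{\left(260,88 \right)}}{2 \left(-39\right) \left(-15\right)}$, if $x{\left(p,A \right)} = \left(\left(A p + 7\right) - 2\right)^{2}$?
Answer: $\frac{104744645}{234} \approx 4.4763 \cdot 10^{5}$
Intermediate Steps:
$x{\left(p,A \right)} = \left(5 + A p\right)^{2}$ ($x{\left(p,A \right)} = \left(\left(7 + A p\right) - 2\right)^{2} = \left(5 + A p\right)^{2}$)
$\frac{x{\left(260,88 \right)}}{2 \left(-39\right) \left(-15\right)} = \frac{\left(5 + 88 \cdot 260\right)^{2}}{2 \left(-39\right) \left(-15\right)} = \frac{\left(5 + 22880\right)^{2}}{\left(-78\right) \left(-15\right)} = \frac{22885^{2}}{1170} = 523723225 \cdot \frac{1}{1170} = \frac{104744645}{234}$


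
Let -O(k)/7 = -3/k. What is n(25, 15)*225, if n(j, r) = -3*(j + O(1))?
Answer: -31050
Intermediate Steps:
O(k) = 21/k (O(k) = -(-21)/k = 21/k)
n(j, r) = -63 - 3*j (n(j, r) = -3*(j + 21/1) = -3*(j + 21*1) = -3*(j + 21) = -3*(21 + j) = -63 - 3*j)
n(25, 15)*225 = (-63 - 3*25)*225 = (-63 - 75)*225 = -138*225 = -31050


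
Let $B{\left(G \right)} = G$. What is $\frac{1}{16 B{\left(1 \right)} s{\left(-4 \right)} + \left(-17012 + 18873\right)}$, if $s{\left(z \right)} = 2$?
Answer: $\frac{1}{1893} \approx 0.00052826$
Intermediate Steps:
$\frac{1}{16 B{\left(1 \right)} s{\left(-4 \right)} + \left(-17012 + 18873\right)} = \frac{1}{16 \cdot 1 \cdot 2 + \left(-17012 + 18873\right)} = \frac{1}{16 \cdot 2 + 1861} = \frac{1}{32 + 1861} = \frac{1}{1893}$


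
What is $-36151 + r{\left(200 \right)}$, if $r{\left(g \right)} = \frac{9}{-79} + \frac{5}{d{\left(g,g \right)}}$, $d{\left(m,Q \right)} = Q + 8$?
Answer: $- \frac{594034709}{16432} \approx -36151.0$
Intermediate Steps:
$d{\left(m,Q \right)} = 8 + Q$
$r{\left(g \right)} = - \frac{9}{79} + \frac{5}{8 + g}$ ($r{\left(g \right)} = \frac{9}{-79} + \frac{5}{8 + g} = 9 \left(- \frac{1}{79}\right) + \frac{5}{8 + g} = - \frac{9}{79} + \frac{5}{8 + g}$)
$-36151 + r{\left(200 \right)} = -36151 + \frac{323 - 1800}{79 \left(8 + 200\right)} = -36151 + \frac{323 - 1800}{79 \cdot 208} = -36151 + \frac{1}{79} \cdot \frac{1}{208} \left(-1477\right) = -36151 - \frac{1477}{16432} = - \frac{594034709}{16432}$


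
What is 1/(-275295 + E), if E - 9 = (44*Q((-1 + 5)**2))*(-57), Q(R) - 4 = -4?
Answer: -1/275286 ≈ -3.6326e-6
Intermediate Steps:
Q(R) = 0 (Q(R) = 4 - 4 = 0)
E = 9 (E = 9 + (44*0)*(-57) = 9 + 0*(-57) = 9 + 0 = 9)
1/(-275295 + E) = 1/(-275295 + 9) = 1/(-275286) = -1/275286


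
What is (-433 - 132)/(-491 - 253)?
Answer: 565/744 ≈ 0.75941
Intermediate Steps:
(-433 - 132)/(-491 - 253) = -565/(-744) = -565*(-1/744) = 565/744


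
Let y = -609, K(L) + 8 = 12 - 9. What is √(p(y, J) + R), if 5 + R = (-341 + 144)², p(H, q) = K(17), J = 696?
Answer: 9*√479 ≈ 196.97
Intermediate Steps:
K(L) = -5 (K(L) = -8 + (12 - 9) = -8 + 3 = -5)
p(H, q) = -5
R = 38804 (R = -5 + (-341 + 144)² = -5 + (-197)² = -5 + 38809 = 38804)
√(p(y, J) + R) = √(-5 + 38804) = √38799 = 9*√479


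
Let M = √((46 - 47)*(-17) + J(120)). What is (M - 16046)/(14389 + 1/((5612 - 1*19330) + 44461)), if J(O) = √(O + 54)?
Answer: -246651089/221180514 + 30743*√(17 + √174)/442361028 ≈ -1.1148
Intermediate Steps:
J(O) = √(54 + O)
M = √(17 + √174) (M = √((46 - 47)*(-17) + √(54 + 120)) = √(-1*(-17) + √174) = √(17 + √174) ≈ 5.4946)
(M - 16046)/(14389 + 1/((5612 - 1*19330) + 44461)) = (√(17 + √174) - 16046)/(14389 + 1/((5612 - 1*19330) + 44461)) = (-16046 + √(17 + √174))/(14389 + 1/((5612 - 19330) + 44461)) = (-16046 + √(17 + √174))/(14389 + 1/(-13718 + 44461)) = (-16046 + √(17 + √174))/(14389 + 1/30743) = (-16046 + √(17 + √174))/(442361028/30743) = (-16046 + √(17 + √174))*(30743/442361028) = -246651089/221180514 + 30743*√(17 + √174)/442361028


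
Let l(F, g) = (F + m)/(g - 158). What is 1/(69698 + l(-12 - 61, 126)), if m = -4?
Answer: 32/2230413 ≈ 1.4347e-5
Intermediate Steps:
l(F, g) = (-4 + F)/(-158 + g) (l(F, g) = (F - 4)/(g - 158) = (-4 + F)/(-158 + g))
1/(69698 + l(-12 - 61, 126)) = 1/(69698 + (-4 + (-12 - 61))/(-158 + 126)) = 1/(69698 + (-4 - 73)/(-32)) = 1/(69698 - 1/32*(-77)) = 1/(69698 + 77/32) = 1/(2230413/32) = 32/2230413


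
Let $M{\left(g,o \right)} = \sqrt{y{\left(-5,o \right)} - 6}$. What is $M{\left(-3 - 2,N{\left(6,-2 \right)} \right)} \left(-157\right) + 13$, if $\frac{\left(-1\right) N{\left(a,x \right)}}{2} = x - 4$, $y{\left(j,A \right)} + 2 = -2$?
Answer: $13 - 157 i \sqrt{10} \approx 13.0 - 496.48 i$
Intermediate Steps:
$y{\left(j,A \right)} = -4$ ($y{\left(j,A \right)} = -2 - 2 = -4$)
$N{\left(a,x \right)} = 8 - 2 x$ ($N{\left(a,x \right)} = - 2 \left(x - 4\right) = - 2 \left(-4 + x\right) = 8 - 2 x$)
$M{\left(g,o \right)} = i \sqrt{10}$ ($M{\left(g,o \right)} = \sqrt{-4 - 6} = \sqrt{-10} = i \sqrt{10}$)
$M{\left(-3 - 2,N{\left(6,-2 \right)} \right)} \left(-157\right) + 13 = i \sqrt{10} \left(-157\right) + 13 = - 157 i \sqrt{10} + 13 = 13 - 157 i \sqrt{10}$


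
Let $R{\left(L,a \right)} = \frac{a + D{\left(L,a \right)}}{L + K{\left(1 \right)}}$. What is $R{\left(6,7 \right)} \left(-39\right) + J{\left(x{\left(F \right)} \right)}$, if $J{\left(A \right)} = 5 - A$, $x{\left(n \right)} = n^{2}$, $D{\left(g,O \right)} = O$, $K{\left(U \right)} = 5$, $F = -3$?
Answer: $- \frac{590}{11} \approx -53.636$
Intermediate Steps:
$R{\left(L,a \right)} = \frac{2 a}{5 + L}$ ($R{\left(L,a \right)} = \frac{a + a}{L + 5} = \frac{2 a}{5 + L}$)
$R{\left(6,7 \right)} \left(-39\right) + J{\left(x{\left(F \right)} \right)} = 2 \cdot 7 \frac{1}{5 + 6} \left(-39\right) + \left(5 - \left(-3\right)^{2}\right) = 2 \cdot 7 \cdot \frac{1}{11} \left(-39\right) + \left(5 - 9\right) = \frac{14}{11} \left(-39\right) - 4 = - \frac{546}{11} - 4 = - \frac{590}{11}$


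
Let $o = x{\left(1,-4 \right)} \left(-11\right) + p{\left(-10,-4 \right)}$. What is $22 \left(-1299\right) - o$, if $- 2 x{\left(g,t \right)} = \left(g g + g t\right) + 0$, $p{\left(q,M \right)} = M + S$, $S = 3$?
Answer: $- \frac{57121}{2} \approx -28561.0$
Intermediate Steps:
$p{\left(q,M \right)} = 3 + M$ ($p{\left(q,M \right)} = M + 3 = 3 + M$)
$x{\left(g,t \right)} = - \frac{g^{2}}{2} - \frac{g t}{2}$ ($x{\left(g,t \right)} = - \frac{\left(g g + g t\right) + 0}{2} = - \frac{\left(g^{2} + g t\right) + 0}{2} = - \frac{g^{2} + g t}{2} = - \frac{g^{2}}{2} - \frac{g t}{2}$)
$o = - \frac{35}{2}$ ($o = \left(- \frac{1}{2}\right) 1 \left(1 - 4\right) \left(-11\right) + \left(3 - 4\right) = \left(- \frac{1}{2}\right) 1 \left(-3\right) \left(-11\right) - 1 = \frac{3}{2} \left(-11\right) - 1 = - \frac{33}{2} - 1 = - \frac{35}{2} \approx -17.5$)
$22 \left(-1299\right) - o = 22 \left(-1299\right) - - \frac{35}{2} = -28578 + \frac{35}{2} = - \frac{57121}{2}$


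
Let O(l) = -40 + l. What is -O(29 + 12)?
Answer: -1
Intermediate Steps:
-O(29 + 12) = -(-40 + (29 + 12)) = -(-40 + 41) = -1*1 = -1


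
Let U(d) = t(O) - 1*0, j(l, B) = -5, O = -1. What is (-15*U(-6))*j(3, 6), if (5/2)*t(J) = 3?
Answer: 90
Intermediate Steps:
t(J) = 6/5 (t(J) = (2/5)*3 = 6/5)
U(d) = 6/5 (U(d) = 6/5 - 1*0 = 6/5 + 0 = 6/5)
(-15*U(-6))*j(3, 6) = -15*6/5*(-5) = -18*(-5) = 90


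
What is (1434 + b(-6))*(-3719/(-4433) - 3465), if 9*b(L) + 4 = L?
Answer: -491412032/99 ≈ -4.9638e+6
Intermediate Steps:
b(L) = -4/9 + L/9
(1434 + b(-6))*(-3719/(-4433) - 3465) = (1434 + (-4/9 + (⅑)*(-6)))*(-3719/(-4433) - 3465) = (1434 + (-4/9 - ⅔))*(-3719*(-1/4433) - 3465) = (1434 - 10/9)*(3719/4433 - 3465) = (12896/9)*(-15356626/4433) = -491412032/99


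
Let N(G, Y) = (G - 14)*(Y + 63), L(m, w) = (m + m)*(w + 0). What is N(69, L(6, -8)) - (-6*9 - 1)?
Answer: -1760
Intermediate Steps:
L(m, w) = 2*m*w (L(m, w) = (2*m)*w = 2*m*w)
N(G, Y) = (-14 + G)*(63 + Y)
N(69, L(6, -8)) - (-6*9 - 1) = (-882 - 28*6*(-8) + 63*69 + 69*(2*6*(-8))) - (-6*9 - 1) = (-882 - 14*(-96) + 4347 + 69*(-96)) - (-54 - 1) = (-882 + 1344 + 4347 - 6624) - 1*(-55) = -1815 + 55 = -1760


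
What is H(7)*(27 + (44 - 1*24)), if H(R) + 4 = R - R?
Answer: -188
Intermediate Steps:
H(R) = -4 (H(R) = -4 + (R - R) = -4 + 0 = -4)
H(7)*(27 + (44 - 1*24)) = -4*(27 + (44 - 1*24)) = -4*(27 + (44 - 24)) = -4*(27 + 20) = -4*47 = -188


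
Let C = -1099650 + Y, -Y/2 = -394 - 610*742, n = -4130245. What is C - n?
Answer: 3936623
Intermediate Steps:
Y = 906028 (Y = -2*(-394 - 610*742) = -2*(-394 - 452620) = -2*(-453014) = 906028)
C = -193622 (C = -1099650 + 906028 = -193622)
C - n = -193622 - 1*(-4130245) = -193622 + 4130245 = 3936623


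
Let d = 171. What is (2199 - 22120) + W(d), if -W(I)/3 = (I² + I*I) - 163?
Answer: -194878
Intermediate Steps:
W(I) = 489 - 6*I² (W(I) = -3*((I² + I*I) - 163) = -3*((I² + I²) - 163) = -3*(2*I² - 163) = -3*(-163 + 2*I²) = 489 - 6*I²)
(2199 - 22120) + W(d) = (2199 - 22120) + (489 - 6*171²) = -19921 + (489 - 6*29241) = -19921 + (489 - 175446) = -19921 - 174957 = -194878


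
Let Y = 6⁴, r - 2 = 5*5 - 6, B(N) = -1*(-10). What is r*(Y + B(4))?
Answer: 27426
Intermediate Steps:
B(N) = 10
r = 21 (r = 2 + (5*5 - 6) = 2 + (25 - 6) = 2 + 19 = 21)
Y = 1296
r*(Y + B(4)) = 21*(1296 + 10) = 21*1306 = 27426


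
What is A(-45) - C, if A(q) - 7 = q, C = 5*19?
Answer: -133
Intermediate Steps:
C = 95
A(q) = 7 + q
A(-45) - C = (7 - 45) - 1*95 = -38 - 95 = -133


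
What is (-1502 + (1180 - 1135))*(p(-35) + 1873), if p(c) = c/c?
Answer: -2730418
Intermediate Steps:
p(c) = 1
(-1502 + (1180 - 1135))*(p(-35) + 1873) = (-1502 + (1180 - 1135))*(1 + 1873) = (-1502 + 45)*1874 = -1457*1874 = -2730418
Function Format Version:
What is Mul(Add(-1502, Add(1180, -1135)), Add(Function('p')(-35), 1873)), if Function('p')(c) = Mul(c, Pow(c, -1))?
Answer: -2730418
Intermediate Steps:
Function('p')(c) = 1
Mul(Add(-1502, Add(1180, -1135)), Add(Function('p')(-35), 1873)) = Mul(Add(-1502, Add(1180, -1135)), Add(1, 1873)) = Mul(Add(-1502, 45), 1874) = Mul(-1457, 1874) = -2730418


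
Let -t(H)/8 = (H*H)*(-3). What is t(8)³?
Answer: 3623878656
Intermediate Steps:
t(H) = 24*H² (t(H) = -8*H*H*(-3) = -8*H²*(-3) = -(-24)*H² = 24*H²)
t(8)³ = (24*8²)³ = (24*64)³ = 1536³ = 3623878656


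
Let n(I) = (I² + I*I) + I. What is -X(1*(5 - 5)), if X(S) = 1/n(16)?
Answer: -1/528 ≈ -0.0018939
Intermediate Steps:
n(I) = I + 2*I² (n(I) = (I² + I²) + I = 2*I² + I = I + 2*I²)
X(S) = 1/528 (X(S) = 1/(16*(1 + 2*16)) = 1/(16*(1 + 32)) = 1/(16*33) = 1/528)
-X(1*(5 - 5)) = -1*1/528 = -1/528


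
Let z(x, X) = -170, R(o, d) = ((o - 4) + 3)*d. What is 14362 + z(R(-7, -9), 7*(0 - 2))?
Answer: 14192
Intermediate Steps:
R(o, d) = d*(-1 + o) (R(o, d) = ((-4 + o) + 3)*d = (-1 + o)*d = d*(-1 + o))
14362 + z(R(-7, -9), 7*(0 - 2)) = 14362 - 170 = 14192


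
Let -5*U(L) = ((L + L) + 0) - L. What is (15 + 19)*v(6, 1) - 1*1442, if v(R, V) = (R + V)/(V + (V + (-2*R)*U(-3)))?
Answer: -19341/13 ≈ -1487.8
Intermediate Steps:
U(L) = -L/5 (U(L) = -(((L + L) + 0) - L)/5 = -((2*L + 0) - L)/5 = -(2*L - L)/5 = -L/5)
v(R, V) = (R + V)/(2*V - 6*R/5) (v(R, V) = (R + V)/(V + (V + (-2*R)*(-⅕*(-3)))) = (R + V)/(V + (V - 2*R*(⅗))) = (R + V)/(V + (V - 6*R/5)) = (R + V)/(2*V - 6*R/5))
(15 + 19)*v(6, 1) - 1*1442 = (15 + 19)*(5*(-1*6 - 1*1)/(2*(-5*1 + 3*6))) - 1*1442 = 34*(5*(-6 - 1)/(2*(-5 + 18))) - 1442 = 34*((5/2)*(-7)/13) - 1442 = 34*((5/2)*(1/13)*(-7)) - 1442 = 34*(-35/26) - 1442 = -595/13 - 1442 = -19341/13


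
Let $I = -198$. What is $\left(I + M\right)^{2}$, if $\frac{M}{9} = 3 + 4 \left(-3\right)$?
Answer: $77841$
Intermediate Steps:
$M = -81$ ($M = 9 \left(3 + 4 \left(-3\right)\right) = 9 \left(3 - 12\right) = 9 \left(-9\right) = -81$)
$\left(I + M\right)^{2} = \left(-198 - 81\right)^{2} = \left(-279\right)^{2} = 77841$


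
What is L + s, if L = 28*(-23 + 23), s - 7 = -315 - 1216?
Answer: -1524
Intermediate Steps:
s = -1524 (s = 7 + (-315 - 1216) = 7 - 1531 = -1524)
L = 0 (L = 28*0 = 0)
L + s = 0 - 1524 = -1524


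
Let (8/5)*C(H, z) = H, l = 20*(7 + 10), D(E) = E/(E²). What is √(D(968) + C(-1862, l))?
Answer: I*√2253018/44 ≈ 34.114*I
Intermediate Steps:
D(E) = 1/E (D(E) = E/E² = 1/E)
l = 340 (l = 20*17 = 340)
C(H, z) = 5*H/8
√(D(968) + C(-1862, l)) = √(1/968 + (5/8)*(-1862)) = √(1/968 - 4655/4) = √(-1126509/968) = I*√2253018/44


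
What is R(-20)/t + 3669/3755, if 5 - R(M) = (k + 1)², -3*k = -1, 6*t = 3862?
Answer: 21363412/21752715 ≈ 0.98210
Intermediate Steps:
t = 1931/3 (t = (⅙)*3862 = 1931/3 ≈ 643.67)
k = ⅓ (k = -⅓*(-1) = ⅓ ≈ 0.33333)
R(M) = 29/9 (R(M) = 5 - (⅓ + 1)² = 5 - (4/3)² = 5 - 1*16/9 = 5 - 16/9 = 29/9)
R(-20)/t + 3669/3755 = 29/(9*(1931/3)) + 3669/3755 = (29/9)*(3/1931) + 3669*(1/3755) = 29/5793 + 3669/3755 = 21363412/21752715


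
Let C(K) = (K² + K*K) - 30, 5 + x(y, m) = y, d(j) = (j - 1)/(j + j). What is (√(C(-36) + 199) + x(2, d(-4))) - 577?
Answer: -580 + √2761 ≈ -527.46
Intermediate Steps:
d(j) = (-1 + j)/(2*j) (d(j) = (-1 + j)/((2*j)) = (-1 + j)*(1/(2*j)) = (-1 + j)/(2*j))
x(y, m) = -5 + y
C(K) = -30 + 2*K² (C(K) = (K² + K²) - 30 = 2*K² - 30 = -30 + 2*K²)
(√(C(-36) + 199) + x(2, d(-4))) - 577 = (√((-30 + 2*(-36)²) + 199) + (-5 + 2)) - 577 = (√((-30 + 2*1296) + 199) - 3) - 577 = (√((-30 + 2592) + 199) - 3) - 577 = (√(2562 + 199) - 3) - 577 = (√2761 - 3) - 577 = (-3 + √2761) - 577 = -580 + √2761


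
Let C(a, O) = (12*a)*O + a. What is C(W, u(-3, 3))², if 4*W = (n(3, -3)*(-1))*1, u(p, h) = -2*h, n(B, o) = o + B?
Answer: 0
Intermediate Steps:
n(B, o) = B + o
W = 0 (W = (((3 - 3)*(-1))*1)/4 = ((0*(-1))*1)/4 = (0*1)/4 = (¼)*0 = 0)
C(a, O) = a + 12*O*a (C(a, O) = 12*O*a + a = a + 12*O*a)
C(W, u(-3, 3))² = (0*(1 + 12*(-2*3)))² = (0*(1 + 12*(-6)))² = (0*(1 - 72))² = (0*(-71))² = 0² = 0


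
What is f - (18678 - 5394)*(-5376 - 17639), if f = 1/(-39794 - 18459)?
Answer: 17809763088779/58253 ≈ 3.0573e+8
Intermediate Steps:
f = -1/58253 (f = 1/(-58253) = -1/58253 ≈ -1.7166e-5)
f - (18678 - 5394)*(-5376 - 17639) = -1/58253 - (18678 - 5394)*(-5376 - 17639) = -1/58253 - 13284*(-23015) = -1/58253 - 1*(-305731260) = -1/58253 + 305731260 = 17809763088779/58253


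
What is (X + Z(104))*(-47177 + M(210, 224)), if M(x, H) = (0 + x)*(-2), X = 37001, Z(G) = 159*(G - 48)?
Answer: -2184940285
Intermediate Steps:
Z(G) = -7632 + 159*G (Z(G) = 159*(-48 + G) = -7632 + 159*G)
M(x, H) = -2*x (M(x, H) = x*(-2) = -2*x)
(X + Z(104))*(-47177 + M(210, 224)) = (37001 + (-7632 + 159*104))*(-47177 - 2*210) = (37001 + (-7632 + 16536))*(-47177 - 420) = (37001 + 8904)*(-47597) = 45905*(-47597) = -2184940285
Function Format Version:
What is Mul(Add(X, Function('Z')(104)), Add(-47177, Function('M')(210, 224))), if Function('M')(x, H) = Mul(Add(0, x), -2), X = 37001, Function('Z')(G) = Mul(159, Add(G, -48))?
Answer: -2184940285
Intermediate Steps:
Function('Z')(G) = Add(-7632, Mul(159, G)) (Function('Z')(G) = Mul(159, Add(-48, G)) = Add(-7632, Mul(159, G)))
Function('M')(x, H) = Mul(-2, x) (Function('M')(x, H) = Mul(x, -2) = Mul(-2, x))
Mul(Add(X, Function('Z')(104)), Add(-47177, Function('M')(210, 224))) = Mul(Add(37001, Add(-7632, Mul(159, 104))), Add(-47177, Mul(-2, 210))) = Mul(Add(37001, Add(-7632, 16536)), Add(-47177, -420)) = Mul(Add(37001, 8904), -47597) = Mul(45905, -47597) = -2184940285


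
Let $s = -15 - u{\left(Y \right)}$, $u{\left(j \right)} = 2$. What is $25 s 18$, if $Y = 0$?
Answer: $-7650$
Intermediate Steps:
$s = -17$ ($s = -15 - 2 = -17$)
$25 s 18 = 25 \left(-17\right) 18 = \left(-425\right) 18 = -7650$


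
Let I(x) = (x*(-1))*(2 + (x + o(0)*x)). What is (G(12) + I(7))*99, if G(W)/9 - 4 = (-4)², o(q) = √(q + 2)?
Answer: 11583 - 4851*√2 ≈ 4722.6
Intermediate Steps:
o(q) = √(2 + q)
G(W) = 180 (G(W) = 36 + 9*(-4)² = 36 + 9*16 = 36 + 144 = 180)
I(x) = -x*(2 + x + x*√2) (I(x) = (x*(-1))*(2 + (x + √(2 + 0)*x)) = (-x)*(2 + (x + √2*x)) = (-x)*(2 + (x + x*√2)) = (-x)*(2 + x + x*√2) = -x*(2 + x + x*√2))
(G(12) + I(7))*99 = (180 - 1*7*(2 + 7 + 7*√2))*99 = (180 - 1*7*(9 + 7*√2))*99 = (180 + (-63 - 49*√2))*99 = (117 - 49*√2)*99 = 11583 - 4851*√2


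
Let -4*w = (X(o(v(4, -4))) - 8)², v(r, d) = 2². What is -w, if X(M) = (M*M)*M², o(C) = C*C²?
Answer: 70368677068816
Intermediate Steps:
v(r, d) = 4
o(C) = C³
X(M) = M⁴ (X(M) = M²*M² = M⁴)
w = -70368677068816 (w = -((4³)⁴ - 8)²/4 = -(64⁴ - 8)²/4 = -(16777216 - 8)²/4 = -¼*16777208² = -¼*281474708275264 = -70368677068816)
-w = -1*(-70368677068816) = 70368677068816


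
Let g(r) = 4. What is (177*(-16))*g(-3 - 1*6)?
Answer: -11328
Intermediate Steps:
(177*(-16))*g(-3 - 1*6) = (177*(-16))*4 = -2832*4 = -11328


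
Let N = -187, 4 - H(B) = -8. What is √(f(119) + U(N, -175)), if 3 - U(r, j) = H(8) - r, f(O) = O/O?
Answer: I*√195 ≈ 13.964*I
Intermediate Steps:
H(B) = 12 (H(B) = 4 - 1*(-8) = 4 + 8 = 12)
f(O) = 1
U(r, j) = -9 + r (U(r, j) = 3 - (12 - r) = 3 + (-12 + r) = -9 + r)
√(f(119) + U(N, -175)) = √(1 + (-9 - 187)) = √(1 - 196) = √(-195) = I*√195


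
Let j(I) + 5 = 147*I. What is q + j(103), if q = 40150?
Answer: 55286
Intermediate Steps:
j(I) = -5 + 147*I
q + j(103) = 40150 + (-5 + 147*103) = 40150 + (-5 + 15141) = 40150 + 15136 = 55286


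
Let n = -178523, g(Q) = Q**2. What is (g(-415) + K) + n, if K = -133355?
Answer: -139653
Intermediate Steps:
(g(-415) + K) + n = ((-415)**2 - 133355) - 178523 = (172225 - 133355) - 178523 = 38870 - 178523 = -139653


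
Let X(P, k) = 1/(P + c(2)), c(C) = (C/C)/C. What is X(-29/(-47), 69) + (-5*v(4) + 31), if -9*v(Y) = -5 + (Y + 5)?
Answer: 10747/315 ≈ 34.117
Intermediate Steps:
v(Y) = -Y/9 (v(Y) = -(-5 + (Y + 5))/9 = -(-5 + (5 + Y))/9 = -Y/9)
c(C) = 1/C
X(P, k) = 1/(1/2 + P) (X(P, k) = 1/(P + 1/2) = 1/(1/2 + P))
X(-29/(-47), 69) + (-5*v(4) + 31) = 2/(1 + 2*(-29/(-47))) + (-(-5)*4/9 + 31) = 2/(1 + 2*(-29*(-1/47))) + (-5*(-4/9) + 31) = 2/(1 + 2*(29/47)) + (20/9 + 31) = 2/(1 + 58/47) + 299/9 = 2/(105/47) + 299/9 = 2*(47/105) + 299/9 = 94/105 + 299/9 = 10747/315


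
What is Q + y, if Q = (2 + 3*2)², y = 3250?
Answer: 3314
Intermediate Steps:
Q = 64 (Q = (2 + 6)² = 8² = 64)
Q + y = 64 + 3250 = 3314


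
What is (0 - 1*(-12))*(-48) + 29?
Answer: -547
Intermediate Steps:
(0 - 1*(-12))*(-48) + 29 = (0 + 12)*(-48) + 29 = 12*(-48) + 29 = -576 + 29 = -547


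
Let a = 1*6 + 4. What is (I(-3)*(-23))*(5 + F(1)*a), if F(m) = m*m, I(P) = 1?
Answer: -345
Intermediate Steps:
F(m) = m²
a = 10 (a = 6 + 4 = 10)
(I(-3)*(-23))*(5 + F(1)*a) = (1*(-23))*(5 + 1²*10) = -23*(5 + 1*10) = -23*(5 + 10) = -23*15 = -345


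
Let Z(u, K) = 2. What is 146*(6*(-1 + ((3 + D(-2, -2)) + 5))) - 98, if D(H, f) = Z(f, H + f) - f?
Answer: 9538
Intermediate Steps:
D(H, f) = 2 - f
146*(6*(-1 + ((3 + D(-2, -2)) + 5))) - 98 = 146*(6*(-1 + ((3 + (2 - 1*(-2))) + 5))) - 98 = 146*(6*(-1 + ((3 + (2 + 2)) + 5))) - 98 = 146*(6*(-1 + ((3 + 4) + 5))) - 98 = 146*(6*(-1 + (7 + 5))) - 98 = 146*(6*(-1 + 12)) - 98 = 146*(6*11) - 98 = 146*66 - 98 = 9636 - 98 = 9538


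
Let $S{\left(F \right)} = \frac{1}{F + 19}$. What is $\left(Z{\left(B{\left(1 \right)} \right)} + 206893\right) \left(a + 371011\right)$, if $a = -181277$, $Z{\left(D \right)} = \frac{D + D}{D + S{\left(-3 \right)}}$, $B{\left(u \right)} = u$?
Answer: $\frac{667334891342}{17} \approx 3.9255 \cdot 10^{10}$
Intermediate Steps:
$S{\left(F \right)} = \frac{1}{19 + F}$
$Z{\left(D \right)} = \frac{2 D}{\frac{1}{16} + D}$ ($Z{\left(D \right)} = \frac{D + D}{D + \frac{1}{19 - 3}} = \frac{2 D}{D + \frac{1}{16}} = \frac{2 D}{\frac{1}{16} + D}$)
$\left(Z{\left(B{\left(1 \right)} \right)} + 206893\right) \left(a + 371011\right) = \left(32 \cdot 1 \frac{1}{1 + 16 \cdot 1} + 206893\right) \left(-181277 + 371011\right) = \left(32 \cdot 1 \frac{1}{1 + 16} + 206893\right) 189734 = \left(32 \cdot 1 \cdot \frac{1}{17} + 206893\right) 189734 = \left(\frac{32}{17} + 206893\right) 189734 = \frac{3517213}{17} \cdot 189734 = \frac{667334891342}{17}$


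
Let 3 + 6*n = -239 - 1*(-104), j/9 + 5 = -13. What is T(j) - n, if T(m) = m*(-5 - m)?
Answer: -25411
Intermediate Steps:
j = -162 (j = -45 + 9*(-13) = -45 - 117 = -162)
n = -23 (n = -1/2 + (-239 - 1*(-104))/6 = -1/2 + (-239 + 104)/6 = -1/2 + (1/6)*(-135) = -1/2 - 45/2 = -23)
T(j) - n = -1*(-162)*(5 - 162) - 1*(-23) = -1*(-162)*(-157) + 23 = -25434 + 23 = -25411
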